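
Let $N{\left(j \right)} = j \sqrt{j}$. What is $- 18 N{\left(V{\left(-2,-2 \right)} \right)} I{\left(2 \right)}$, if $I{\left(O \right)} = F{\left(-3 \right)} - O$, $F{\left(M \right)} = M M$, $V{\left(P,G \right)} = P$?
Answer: $252 i \sqrt{2} \approx 356.38 i$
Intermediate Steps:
$F{\left(M \right)} = M^{2}$
$N{\left(j \right)} = j^{\frac{3}{2}}$
$I{\left(O \right)} = 9 - O$ ($I{\left(O \right)} = \left(-3\right)^{2} - O = 9 - O$)
$- 18 N{\left(V{\left(-2,-2 \right)} \right)} I{\left(2 \right)} = - 18 \left(-2\right)^{\frac{3}{2}} \left(9 - 2\right) = - 18 \left(- 2 i \sqrt{2}\right) \left(9 - 2\right) = 36 i \sqrt{2} \cdot 7 = 252 i \sqrt{2}$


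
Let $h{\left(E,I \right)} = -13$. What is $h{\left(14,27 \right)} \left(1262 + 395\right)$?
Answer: $-21541$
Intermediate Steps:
$h{\left(14,27 \right)} \left(1262 + 395\right) = - 13 \left(1262 + 395\right) = \left(-13\right) 1657 = -21541$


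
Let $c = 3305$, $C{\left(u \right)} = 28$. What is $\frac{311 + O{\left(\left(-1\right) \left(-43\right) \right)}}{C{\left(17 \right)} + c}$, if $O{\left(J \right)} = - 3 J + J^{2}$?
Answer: $\frac{677}{1111} \approx 0.60936$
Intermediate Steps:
$O{\left(J \right)} = J^{2} - 3 J$
$\frac{311 + O{\left(\left(-1\right) \left(-43\right) \right)}}{C{\left(17 \right)} + c} = \frac{311 + \left(-1\right) \left(-43\right) \left(-3 - -43\right)}{28 + 3305} = \frac{311 + 43 \left(-3 + 43\right)}{3333} = \left(311 + 43 \cdot 40\right) \frac{1}{3333} = \left(311 + 1720\right) \frac{1}{3333} = 2031 \cdot \frac{1}{3333} = \frac{677}{1111}$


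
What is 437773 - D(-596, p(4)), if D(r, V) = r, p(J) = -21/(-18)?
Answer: 438369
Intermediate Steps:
p(J) = 7/6 (p(J) = -21*(-1/18) = 7/6)
437773 - D(-596, p(4)) = 437773 - 1*(-596) = 437773 + 596 = 438369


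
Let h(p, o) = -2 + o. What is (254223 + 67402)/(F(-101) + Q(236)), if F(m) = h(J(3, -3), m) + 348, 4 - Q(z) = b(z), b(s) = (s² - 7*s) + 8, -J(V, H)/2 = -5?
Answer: -321625/53803 ≈ -5.9778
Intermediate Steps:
J(V, H) = 10 (J(V, H) = -2*(-5) = 10)
b(s) = 8 + s² - 7*s
Q(z) = -4 - z² + 7*z (Q(z) = 4 - (8 + z² - 7*z) = 4 + (-8 - z² + 7*z) = -4 - z² + 7*z)
F(m) = 346 + m (F(m) = (-2 + m) + 348 = 346 + m)
(254223 + 67402)/(F(-101) + Q(236)) = (254223 + 67402)/((346 - 101) + (-4 - 1*236² + 7*236)) = 321625/(245 + (-4 - 1*55696 + 1652)) = 321625/(245 + (-4 - 55696 + 1652)) = 321625/(245 - 54048) = 321625/(-53803) = 321625*(-1/53803) = -321625/53803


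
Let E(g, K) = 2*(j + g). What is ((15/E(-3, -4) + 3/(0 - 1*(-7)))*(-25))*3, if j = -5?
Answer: 4275/112 ≈ 38.170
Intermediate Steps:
E(g, K) = -10 + 2*g (E(g, K) = 2*(-5 + g) = -10 + 2*g)
((15/E(-3, -4) + 3/(0 - 1*(-7)))*(-25))*3 = ((15/(-10 + 2*(-3)) + 3/(0 - 1*(-7)))*(-25))*3 = ((15/(-10 - 6) + 3/(0 + 7))*(-25))*3 = ((15/(-16) + 3/7)*(-25))*3 = ((15*(-1/16) + 3*(⅐))*(-25))*3 = ((-15/16 + 3/7)*(-25))*3 = -57/112*(-25)*3 = (1425/112)*3 = 4275/112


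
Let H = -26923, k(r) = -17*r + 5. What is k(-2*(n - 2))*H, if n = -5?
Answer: 6273059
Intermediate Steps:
k(r) = 5 - 17*r
k(-2*(n - 2))*H = (5 - (-34)*(-5 - 2))*(-26923) = (5 - (-34)*(-7))*(-26923) = (5 - 17*14)*(-26923) = (5 - 238)*(-26923) = -233*(-26923) = 6273059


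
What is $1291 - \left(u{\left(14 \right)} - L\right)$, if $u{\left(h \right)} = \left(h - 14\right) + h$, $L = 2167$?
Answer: $3444$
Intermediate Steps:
$u{\left(h \right)} = -14 + 2 h$ ($u{\left(h \right)} = \left(-14 + h\right) + h = -14 + 2 h$)
$1291 - \left(u{\left(14 \right)} - L\right) = 1291 - \left(\left(-14 + 2 \cdot 14\right) - 2167\right) = 1291 - \left(\left(-14 + 28\right) - 2167\right) = 1291 - \left(14 - 2167\right) = 1291 - -2153 = 1291 + 2153 = 3444$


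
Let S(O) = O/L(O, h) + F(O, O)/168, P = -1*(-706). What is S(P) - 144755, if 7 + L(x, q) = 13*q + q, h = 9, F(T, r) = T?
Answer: -206695667/1428 ≈ -1.4474e+5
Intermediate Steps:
L(x, q) = -7 + 14*q (L(x, q) = -7 + (13*q + q) = -7 + 14*q)
P = 706
S(O) = 41*O/2856 (S(O) = O/(-7 + 14*9) + O/168 = O/(-7 + 126) + O*(1/168) = O/119 + O/168 = 41*O/2856)
S(P) - 144755 = (41/2856)*706 - 144755 = 14473/1428 - 144755 = -206695667/1428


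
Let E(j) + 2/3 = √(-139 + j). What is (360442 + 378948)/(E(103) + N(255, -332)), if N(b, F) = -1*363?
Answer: -484004694/238121 - 7985412*I/238121 ≈ -2032.6 - 33.535*I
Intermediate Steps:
N(b, F) = -363
E(j) = -⅔ + √(-139 + j)
(360442 + 378948)/(E(103) + N(255, -332)) = (360442 + 378948)/((-⅔ + √(-139 + 103)) - 363) = 739390/((-⅔ + √(-36)) - 363) = 739390/((-⅔ + 6*I) - 363) = 739390/(-1091/3 + 6*I) = 739390*(9*(-1091/3 - 6*I)/1190605) = 1330902*(-1091/3 - 6*I)/238121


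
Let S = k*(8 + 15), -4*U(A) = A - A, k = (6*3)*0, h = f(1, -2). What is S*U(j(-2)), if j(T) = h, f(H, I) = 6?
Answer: 0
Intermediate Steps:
h = 6
j(T) = 6
k = 0 (k = 18*0 = 0)
U(A) = 0 (U(A) = -(A - A)/4 = -1/4*0 = 0)
S = 0 (S = 0*(8 + 15) = 0*23 = 0)
S*U(j(-2)) = 0*0 = 0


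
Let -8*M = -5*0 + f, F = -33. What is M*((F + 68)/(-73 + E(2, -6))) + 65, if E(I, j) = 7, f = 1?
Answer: 34355/528 ≈ 65.066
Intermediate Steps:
M = -1/8 (M = -(-5*0 + 1)/8 = -(0 + 1)/8 = -1/8*1 = -1/8 ≈ -0.12500)
M*((F + 68)/(-73 + E(2, -6))) + 65 = -(-33 + 68)/(8*(-73 + 7)) + 65 = -35/(8*(-66)) + 65 = -35*(-1)/(8*66) + 65 = -1/8*(-35/66) + 65 = 35/528 + 65 = 34355/528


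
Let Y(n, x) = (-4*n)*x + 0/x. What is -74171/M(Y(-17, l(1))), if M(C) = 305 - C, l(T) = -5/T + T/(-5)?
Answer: -370855/3293 ≈ -112.62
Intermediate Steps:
l(T) = -5/T - T/5 (l(T) = -5/T + T*(-⅕) = -5/T - T/5)
Y(n, x) = -4*n*x (Y(n, x) = -4*n*x + 0 = -4*n*x)
-74171/M(Y(-17, l(1))) = -74171/(305 - (-4)*(-17)*(-5/1 - ⅕*1)) = -74171/(305 - (-4)*(-17)*(-5*1 - ⅕)) = -74171/(305 - (-4)*(-17)*(-5 - ⅕)) = -74171/(305 - (-4)*(-17)*(-26)/5) = -74171/(305 - 1*(-1768/5)) = -74171/(305 + 1768/5) = -74171/3293/5 = -74171*5/3293 = -370855/3293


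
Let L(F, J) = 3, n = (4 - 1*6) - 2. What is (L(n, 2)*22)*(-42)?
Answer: -2772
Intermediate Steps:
n = -4 (n = (4 - 6) - 2 = -2 - 2 = -4)
(L(n, 2)*22)*(-42) = (3*22)*(-42) = 66*(-42) = -2772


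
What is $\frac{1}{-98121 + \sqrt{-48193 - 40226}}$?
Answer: $- \frac{32707}{3209273020} - \frac{i \sqrt{88419}}{9627819060} \approx -1.0191 \cdot 10^{-5} - 3.0885 \cdot 10^{-8} i$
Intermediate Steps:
$\frac{1}{-98121 + \sqrt{-48193 - 40226}} = \frac{1}{-98121 + \sqrt{-88419}} = \frac{1}{-98121 + i \sqrt{88419}}$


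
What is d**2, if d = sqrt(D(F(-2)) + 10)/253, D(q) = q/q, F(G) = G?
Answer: 1/5819 ≈ 0.00017185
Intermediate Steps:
D(q) = 1
d = sqrt(11)/253 (d = sqrt(1 + 10)/253 = sqrt(11)*(1/253) = sqrt(11)/253 ≈ 0.013109)
d**2 = (sqrt(11)/253)**2 = 1/5819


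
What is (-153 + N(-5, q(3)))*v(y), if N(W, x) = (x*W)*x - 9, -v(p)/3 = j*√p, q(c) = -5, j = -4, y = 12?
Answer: -6888*√3 ≈ -11930.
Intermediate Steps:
v(p) = 12*√p (v(p) = -(-12)*√p = 12*√p)
N(W, x) = -9 + W*x² (N(W, x) = (W*x)*x - 9 = W*x² - 9 = -9 + W*x²)
(-153 + N(-5, q(3)))*v(y) = (-153 + (-9 - 5*(-5)²))*(12*√12) = (-153 + (-9 - 5*25))*(12*(2*√3)) = (-153 + (-9 - 125))*(24*√3) = (-153 - 134)*(24*√3) = -6888*√3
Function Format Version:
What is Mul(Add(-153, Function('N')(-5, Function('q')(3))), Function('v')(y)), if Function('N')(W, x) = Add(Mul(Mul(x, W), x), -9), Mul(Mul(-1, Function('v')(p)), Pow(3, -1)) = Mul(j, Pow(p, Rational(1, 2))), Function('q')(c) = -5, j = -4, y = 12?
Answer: Mul(-6888, Pow(3, Rational(1, 2))) ≈ -11930.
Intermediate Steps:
Function('v')(p) = Mul(12, Pow(p, Rational(1, 2))) (Function('v')(p) = Mul(-3, Mul(-4, Pow(p, Rational(1, 2)))) = Mul(12, Pow(p, Rational(1, 2))))
Function('N')(W, x) = Add(-9, Mul(W, Pow(x, 2))) (Function('N')(W, x) = Add(Mul(Mul(W, x), x), -9) = Add(Mul(W, Pow(x, 2)), -9) = Add(-9, Mul(W, Pow(x, 2))))
Mul(Add(-153, Function('N')(-5, Function('q')(3))), Function('v')(y)) = Mul(Add(-153, Add(-9, Mul(-5, Pow(-5, 2)))), Mul(12, Pow(12, Rational(1, 2)))) = Mul(Add(-153, Add(-9, Mul(-5, 25))), Mul(12, Mul(2, Pow(3, Rational(1, 2))))) = Mul(Add(-153, Add(-9, -125)), Mul(24, Pow(3, Rational(1, 2)))) = Mul(Add(-153, -134), Mul(24, Pow(3, Rational(1, 2)))) = Mul(-287, Mul(24, Pow(3, Rational(1, 2)))) = Mul(-6888, Pow(3, Rational(1, 2)))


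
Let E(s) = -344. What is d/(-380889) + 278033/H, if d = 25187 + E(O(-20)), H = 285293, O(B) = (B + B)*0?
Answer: 32937392446/36221655159 ≈ 0.90933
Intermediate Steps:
O(B) = 0 (O(B) = (2*B)*0 = 0)
d = 24843 (d = 25187 - 344 = 24843)
d/(-380889) + 278033/H = 24843/(-380889) + 278033/285293 = 24843*(-1/380889) + 278033*(1/285293) = -8281/126963 + 278033/285293 = 32937392446/36221655159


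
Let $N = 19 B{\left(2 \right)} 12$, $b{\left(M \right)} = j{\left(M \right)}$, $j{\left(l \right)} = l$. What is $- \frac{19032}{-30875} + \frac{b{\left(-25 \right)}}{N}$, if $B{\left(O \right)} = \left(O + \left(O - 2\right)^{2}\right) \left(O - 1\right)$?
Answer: $\frac{32011}{57000} \approx 0.5616$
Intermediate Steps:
$b{\left(M \right)} = M$
$B{\left(O \right)} = \left(-1 + O\right) \left(O + \left(-2 + O\right)^{2}\right)$ ($B{\left(O \right)} = \left(O + \left(-2 + O\right)^{2}\right) \left(-1 + O\right) = \left(-1 + O\right) \left(O + \left(-2 + O\right)^{2}\right)$)
$N = 456$ ($N = 19 \left(-4 + 2^{3} - 4 \cdot 2^{2} + 7 \cdot 2\right) 12 = 19 \left(-4 + 8 - 16 + 14\right) 12 = 19 \cdot 2 \cdot 12 = 38 \cdot 12 = 456$)
$- \frac{19032}{-30875} + \frac{b{\left(-25 \right)}}{N} = - \frac{19032}{-30875} - \frac{25}{456} = \left(-19032\right) \left(- \frac{1}{30875}\right) - \frac{25}{456} = \frac{1464}{2375} - \frac{25}{456} = \frac{32011}{57000}$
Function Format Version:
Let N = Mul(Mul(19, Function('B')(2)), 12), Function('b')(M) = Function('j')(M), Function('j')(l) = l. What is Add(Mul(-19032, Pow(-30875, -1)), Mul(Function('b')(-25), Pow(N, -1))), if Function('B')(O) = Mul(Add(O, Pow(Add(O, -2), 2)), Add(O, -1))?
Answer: Rational(32011, 57000) ≈ 0.56160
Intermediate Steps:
Function('b')(M) = M
Function('B')(O) = Mul(Add(-1, O), Add(O, Pow(Add(-2, O), 2))) (Function('B')(O) = Mul(Add(O, Pow(Add(-2, O), 2)), Add(-1, O)) = Mul(Add(-1, O), Add(O, Pow(Add(-2, O), 2))))
N = 456 (N = Mul(Mul(19, Add(-4, Pow(2, 3), Mul(-4, Pow(2, 2)), Mul(7, 2))), 12) = Mul(Mul(19, Add(-4, 8, Mul(-4, 4), 14)), 12) = Mul(Mul(19, Add(-4, 8, -16, 14)), 12) = Mul(Mul(19, 2), 12) = Mul(38, 12) = 456)
Add(Mul(-19032, Pow(-30875, -1)), Mul(Function('b')(-25), Pow(N, -1))) = Add(Mul(-19032, Pow(-30875, -1)), Mul(-25, Pow(456, -1))) = Add(Mul(-19032, Rational(-1, 30875)), Mul(-25, Rational(1, 456))) = Add(Rational(1464, 2375), Rational(-25, 456)) = Rational(32011, 57000)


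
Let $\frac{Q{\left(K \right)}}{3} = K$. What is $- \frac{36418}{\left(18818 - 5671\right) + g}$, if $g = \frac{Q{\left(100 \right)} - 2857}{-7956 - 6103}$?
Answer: $- \frac{256000331}{92418115} \approx -2.77$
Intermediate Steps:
$Q{\left(K \right)} = 3 K$
$g = \frac{2557}{14059}$ ($g = \frac{3 \cdot 100 - 2857}{-7956 - 6103} = \frac{300 - 2857}{-14059} = \left(-2557\right) \left(- \frac{1}{14059}\right) = \frac{2557}{14059} \approx 0.18188$)
$- \frac{36418}{\left(18818 - 5671\right) + g} = - \frac{36418}{\left(18818 - 5671\right) + \frac{2557}{14059}} = - \frac{36418}{13147 + \frac{2557}{14059}} = - \frac{36418}{\frac{184836230}{14059}} = \left(-36418\right) \frac{14059}{184836230} = - \frac{256000331}{92418115}$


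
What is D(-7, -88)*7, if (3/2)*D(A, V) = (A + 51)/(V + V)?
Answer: -7/6 ≈ -1.1667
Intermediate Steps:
D(A, V) = (51 + A)/(3*V) (D(A, V) = 2*((A + 51)/(V + V))/3 = 2*((51 + A)/((2*V)))/3 = 2*((51 + A)*(1/(2*V)))/3 = 2*((51 + A)/(2*V))/3 = (51 + A)/(3*V))
D(-7, -88)*7 = ((⅓)*(51 - 7)/(-88))*7 = ((⅓)*(-1/88)*44)*7 = -⅙*7 = -7/6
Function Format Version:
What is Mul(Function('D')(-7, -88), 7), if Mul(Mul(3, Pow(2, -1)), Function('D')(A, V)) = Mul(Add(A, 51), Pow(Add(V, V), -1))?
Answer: Rational(-7, 6) ≈ -1.1667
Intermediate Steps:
Function('D')(A, V) = Mul(Rational(1, 3), Pow(V, -1), Add(51, A)) (Function('D')(A, V) = Mul(Rational(2, 3), Mul(Add(A, 51), Pow(Add(V, V), -1))) = Mul(Rational(2, 3), Mul(Add(51, A), Pow(Mul(2, V), -1))) = Mul(Rational(2, 3), Mul(Add(51, A), Mul(Rational(1, 2), Pow(V, -1)))) = Mul(Rational(2, 3), Mul(Rational(1, 2), Pow(V, -1), Add(51, A))) = Mul(Rational(1, 3), Pow(V, -1), Add(51, A)))
Mul(Function('D')(-7, -88), 7) = Mul(Mul(Rational(1, 3), Pow(-88, -1), Add(51, -7)), 7) = Mul(Mul(Rational(1, 3), Rational(-1, 88), 44), 7) = Mul(Rational(-1, 6), 7) = Rational(-7, 6)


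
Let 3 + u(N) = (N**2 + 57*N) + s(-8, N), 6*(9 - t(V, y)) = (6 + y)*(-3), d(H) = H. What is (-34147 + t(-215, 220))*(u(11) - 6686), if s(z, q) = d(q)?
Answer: 201768250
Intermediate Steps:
t(V, y) = 12 + y/2 (t(V, y) = 9 - (6 + y)*(-3)/6 = 9 - (-18 - 3*y)/6 = 9 + (3 + y/2) = 12 + y/2)
s(z, q) = q
u(N) = -3 + N**2 + 58*N (u(N) = -3 + ((N**2 + 57*N) + N) = -3 + (N**2 + 58*N) = -3 + N**2 + 58*N)
(-34147 + t(-215, 220))*(u(11) - 6686) = (-34147 + (12 + (1/2)*220))*((-3 + 11**2 + 58*11) - 6686) = (-34147 + (12 + 110))*((-3 + 121 + 638) - 6686) = (-34147 + 122)*(756 - 6686) = -34025*(-5930) = 201768250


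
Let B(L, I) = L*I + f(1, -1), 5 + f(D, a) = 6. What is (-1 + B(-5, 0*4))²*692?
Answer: 0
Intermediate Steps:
f(D, a) = 1 (f(D, a) = -5 + 6 = 1)
B(L, I) = 1 + I*L (B(L, I) = L*I + 1 = I*L + 1 = 1 + I*L)
(-1 + B(-5, 0*4))²*692 = (-1 + (1 + (0*4)*(-5)))²*692 = (-1 + (1 + 0*(-5)))²*692 = (-1 + (1 + 0))²*692 = (-1 + 1)²*692 = 0²*692 = 0*692 = 0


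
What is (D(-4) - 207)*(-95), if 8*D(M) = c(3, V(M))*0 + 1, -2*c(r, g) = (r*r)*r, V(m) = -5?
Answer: 157225/8 ≈ 19653.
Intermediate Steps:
c(r, g) = -r**3/2 (c(r, g) = -r*r*r/2 = -r**2*r/2 = -r**3/2)
D(M) = 1/8 (D(M) = (-1/2*3**3*0 + 1)/8 = (-1/2*27*0 + 1)/8 = (-27/2*0 + 1)/8 = (0 + 1)/8 = (1/8)*1 = 1/8)
(D(-4) - 207)*(-95) = (1/8 - 207)*(-95) = -1655/8*(-95) = 157225/8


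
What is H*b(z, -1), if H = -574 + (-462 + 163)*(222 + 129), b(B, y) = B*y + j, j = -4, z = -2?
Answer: 211046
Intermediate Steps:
b(B, y) = -4 + B*y (b(B, y) = B*y - 4 = -4 + B*y)
H = -105523 (H = -574 - 299*351 = -574 - 104949 = -105523)
H*b(z, -1) = -105523*(-4 - 2*(-1)) = -105523*(-4 + 2) = -105523*(-2) = 211046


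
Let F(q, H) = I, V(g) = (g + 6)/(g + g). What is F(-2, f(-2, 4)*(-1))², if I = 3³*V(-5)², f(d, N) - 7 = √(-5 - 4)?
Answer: 729/10000 ≈ 0.072900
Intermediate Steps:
f(d, N) = 7 + 3*I (f(d, N) = 7 + √(-5 - 4) = 7 + √(-9) = 7 + 3*I)
V(g) = (6 + g)/(2*g) (V(g) = (6 + g)/((2*g)) = (6 + g)*(1/(2*g)) = (6 + g)/(2*g))
I = 27/100 (I = 3³*((½)*(6 - 5)/(-5))² = 27*((½)*(-⅕)*1)² = 27*(-⅒)² = 27*(1/100) = 27/100 ≈ 0.27000)
F(q, H) = 27/100
F(-2, f(-2, 4)*(-1))² = (27/100)² = 729/10000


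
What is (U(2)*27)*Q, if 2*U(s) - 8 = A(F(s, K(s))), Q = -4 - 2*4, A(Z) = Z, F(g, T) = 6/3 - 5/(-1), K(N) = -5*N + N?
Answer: -2430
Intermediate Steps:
K(N) = -4*N
F(g, T) = 7 (F(g, T) = 6*(1/3) - 5*(-1) = 2 + 5 = 7)
Q = -12 (Q = -4 - 8 = -12)
U(s) = 15/2 (U(s) = 4 + (1/2)*7 = 4 + 7/2 = 15/2)
(U(2)*27)*Q = ((15/2)*27)*(-12) = (405/2)*(-12) = -2430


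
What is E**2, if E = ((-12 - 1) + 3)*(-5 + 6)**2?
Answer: 100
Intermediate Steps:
E = -10 (E = (-13 + 3)*1**2 = -10*1 = -10)
E**2 = (-10)**2 = 100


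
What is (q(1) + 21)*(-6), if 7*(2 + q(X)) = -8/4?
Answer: -786/7 ≈ -112.29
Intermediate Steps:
q(X) = -16/7 (q(X) = -2 + (-8/4)/7 = -2 + (-8*¼)/7 = -2 + (⅐)*(-2) = -2 - 2/7 = -16/7)
(q(1) + 21)*(-6) = (-16/7 + 21)*(-6) = (131/7)*(-6) = -786/7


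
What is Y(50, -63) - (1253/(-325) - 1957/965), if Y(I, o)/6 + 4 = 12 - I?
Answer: -15437666/62725 ≈ -246.12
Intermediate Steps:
Y(I, o) = 48 - 6*I (Y(I, o) = -24 + 6*(12 - I) = -24 + (72 - 6*I) = 48 - 6*I)
Y(50, -63) - (1253/(-325) - 1957/965) = (48 - 6*50) - (1253/(-325) - 1957/965) = (48 - 300) - (1253*(-1/325) - 1957*1/965) = -252 - (-1253/325 - 1957/965) = -252 - 1*(-369034/62725) = -252 + 369034/62725 = -15437666/62725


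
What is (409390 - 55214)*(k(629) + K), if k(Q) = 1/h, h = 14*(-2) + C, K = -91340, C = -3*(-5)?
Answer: -420556020096/13 ≈ -3.2350e+10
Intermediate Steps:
C = 15
h = -13 (h = 14*(-2) + 15 = -28 + 15 = -13)
k(Q) = -1/13 (k(Q) = 1/(-13) = -1/13)
(409390 - 55214)*(k(629) + K) = (409390 - 55214)*(-1/13 - 91340) = 354176*(-1187421/13) = -420556020096/13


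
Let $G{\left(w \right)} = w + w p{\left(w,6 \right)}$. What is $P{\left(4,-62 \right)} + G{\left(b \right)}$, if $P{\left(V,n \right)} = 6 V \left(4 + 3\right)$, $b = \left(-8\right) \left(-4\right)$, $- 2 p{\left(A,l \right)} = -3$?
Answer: $248$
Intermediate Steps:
$p{\left(A,l \right)} = \frac{3}{2}$ ($p{\left(A,l \right)} = \left(- \frac{1}{2}\right) \left(-3\right) = \frac{3}{2}$)
$b = 32$
$G{\left(w \right)} = \frac{5 w}{2}$ ($G{\left(w \right)} = w + w \frac{3}{2} = w + \frac{3 w}{2} = \frac{5 w}{2}$)
$P{\left(V,n \right)} = 42 V$ ($P{\left(V,n \right)} = 6 V 7 = 42 V$)
$P{\left(4,-62 \right)} + G{\left(b \right)} = 42 \cdot 4 + \frac{5}{2} \cdot 32 = 168 + 80 = 248$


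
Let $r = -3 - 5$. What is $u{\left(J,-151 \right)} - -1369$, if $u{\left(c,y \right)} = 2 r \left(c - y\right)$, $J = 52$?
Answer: $-1879$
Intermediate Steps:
$r = -8$
$u{\left(c,y \right)} = - 16 c + 16 y$ ($u{\left(c,y \right)} = 2 \left(-8\right) \left(c - y\right) = - 16 \left(c - y\right) = - 16 c + 16 y$)
$u{\left(J,-151 \right)} - -1369 = \left(\left(-16\right) 52 + 16 \left(-151\right)\right) - -1369 = \left(-832 - 2416\right) + 1369 = -3248 + 1369 = -1879$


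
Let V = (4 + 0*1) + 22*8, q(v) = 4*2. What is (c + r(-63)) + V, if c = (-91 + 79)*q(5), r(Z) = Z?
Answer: 21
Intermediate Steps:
q(v) = 8
c = -96 (c = (-91 + 79)*8 = -12*8 = -96)
V = 180 (V = (4 + 0) + 176 = 4 + 176 = 180)
(c + r(-63)) + V = (-96 - 63) + 180 = -159 + 180 = 21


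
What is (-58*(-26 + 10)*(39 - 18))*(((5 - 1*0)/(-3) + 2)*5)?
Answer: 32480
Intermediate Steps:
(-58*(-26 + 10)*(39 - 18))*(((5 - 1*0)/(-3) + 2)*5) = (-(-928)*21)*(((5 + 0)*(-⅓) + 2)*5) = (-58*(-336))*((5*(-⅓) + 2)*5) = 19488*((-5/3 + 2)*5) = 19488*((⅓)*5) = 19488*(5/3) = 32480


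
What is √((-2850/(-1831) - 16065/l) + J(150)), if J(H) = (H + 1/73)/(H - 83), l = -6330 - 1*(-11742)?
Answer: √53971020592106120899/8077789742 ≈ 0.90947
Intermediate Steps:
l = 5412 (l = -6330 + 11742 = 5412)
J(H) = (1/73 + H)/(-83 + H) (J(H) = (H + 1/73)/(-83 + H) = (1/73 + H)/(-83 + H))
√((-2850/(-1831) - 16065/l) + J(150)) = √((-2850/(-1831) - 16065/5412) + (1/73 + 150)/(-83 + 150)) = √((-2850*(-1/1831) - 16065*1/5412) + (10951/73)/67) = √((2850/1831 - 5355/1804) + (1/67)*(10951/73)) = √(-4663605/3303124 + 10951/4891) = √(13362818869/16155579484) = √53971020592106120899/8077789742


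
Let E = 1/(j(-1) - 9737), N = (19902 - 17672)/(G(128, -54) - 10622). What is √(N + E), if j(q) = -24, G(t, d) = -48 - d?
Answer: I*√141041258329081/25905694 ≈ 0.45844*I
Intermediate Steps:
N = -1115/5308 (N = (19902 - 17672)/((-48 - 1*(-54)) - 10622) = 2230/((-48 + 54) - 10622) = 2230/(6 - 10622) = 2230/(-10616) = 2230*(-1/10616) = -1115/5308 ≈ -0.21006)
E = -1/9761 (E = 1/(-24 - 9737) = 1/(-9761) = -1/9761 ≈ -0.00010245)
√(N + E) = √(-1115/5308 - 1/9761) = √(-10888823/51811388) = I*√141041258329081/25905694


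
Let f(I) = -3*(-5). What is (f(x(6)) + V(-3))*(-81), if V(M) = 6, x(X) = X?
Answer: -1701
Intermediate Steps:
f(I) = 15
(f(x(6)) + V(-3))*(-81) = (15 + 6)*(-81) = 21*(-81) = -1701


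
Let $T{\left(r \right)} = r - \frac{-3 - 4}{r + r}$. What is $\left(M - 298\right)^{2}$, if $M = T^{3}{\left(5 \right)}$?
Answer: $\frac{12725419249}{1000000} \approx 12725.0$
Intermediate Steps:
$T{\left(r \right)} = r + \frac{7}{2 r}$ ($T{\left(r \right)} = r - - \frac{7}{2 r} = r + \frac{7}{2 r}$)
$M = \frac{185193}{1000}$ ($M = \left(5 + \frac{7}{2 \cdot 5}\right)^{3} = \left(5 + \frac{7}{2} \cdot \frac{1}{5}\right)^{3} = \left(5 + \frac{7}{10}\right)^{3} = \left(\frac{57}{10}\right)^{3} = \frac{185193}{1000} \approx 185.19$)
$\left(M - 298\right)^{2} = \left(\frac{185193}{1000} - 298\right)^{2} = \left(- \frac{112807}{1000}\right)^{2} = \frac{12725419249}{1000000}$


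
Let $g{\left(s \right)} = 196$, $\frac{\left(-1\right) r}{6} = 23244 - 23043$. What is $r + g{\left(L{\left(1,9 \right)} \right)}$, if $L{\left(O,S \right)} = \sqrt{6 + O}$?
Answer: $-1010$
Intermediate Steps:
$r = -1206$ ($r = - 6 \left(23244 - 23043\right) = \left(-6\right) 201 = -1206$)
$r + g{\left(L{\left(1,9 \right)} \right)} = -1206 + 196 = -1010$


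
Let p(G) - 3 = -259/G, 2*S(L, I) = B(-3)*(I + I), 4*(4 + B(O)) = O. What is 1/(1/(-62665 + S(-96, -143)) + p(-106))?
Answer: 26281958/143062687 ≈ 0.18371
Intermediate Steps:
B(O) = -4 + O/4
S(L, I) = -19*I/4 (S(L, I) = ((-4 + (¼)*(-3))*(I + I))/2 = ((-4 - ¾)*(2*I))/2 = (-19*I/2)/2 = -19*I/4)
p(G) = 3 - 259/G
1/(1/(-62665 + S(-96, -143)) + p(-106)) = 1/(1/(-62665 - 19/4*(-143)) + (3 - 259/(-106))) = 1/(1/(-62665 + 2717/4) + (3 - 259*(-1/106))) = 1/(1/(-247943/4) + (3 + 259/106)) = 1/(-4/247943 + 577/106) = 1/(143062687/26281958) = 26281958/143062687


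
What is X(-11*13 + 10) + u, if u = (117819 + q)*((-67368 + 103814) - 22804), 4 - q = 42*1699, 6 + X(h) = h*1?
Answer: 633875391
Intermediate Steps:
X(h) = -6 + h (X(h) = -6 + h*1 = -6 + h)
q = -71354 (q = 4 - 42*1699 = 4 - 1*71358 = 4 - 71358 = -71354)
u = 633875530 (u = (117819 - 71354)*((-67368 + 103814) - 22804) = 46465*(36446 - 22804) = 46465*13642 = 633875530)
X(-11*13 + 10) + u = (-6 + (-11*13 + 10)) + 633875530 = (-6 + (-143 + 10)) + 633875530 = (-6 - 133) + 633875530 = -139 + 633875530 = 633875391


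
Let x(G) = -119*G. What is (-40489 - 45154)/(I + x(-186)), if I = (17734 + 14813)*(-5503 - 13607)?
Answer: 85643/621951036 ≈ 0.00013770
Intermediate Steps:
I = -621973170 (I = 32547*(-19110) = -621973170)
(-40489 - 45154)/(I + x(-186)) = (-40489 - 45154)/(-621973170 - 119*(-186)) = -85643/(-621973170 + 22134) = -85643/(-621951036) = -85643*(-1/621951036) = 85643/621951036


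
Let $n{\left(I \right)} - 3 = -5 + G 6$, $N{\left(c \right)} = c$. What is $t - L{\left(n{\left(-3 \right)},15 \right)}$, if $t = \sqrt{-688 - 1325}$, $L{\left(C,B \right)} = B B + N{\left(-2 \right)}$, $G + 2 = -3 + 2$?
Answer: $-223 + i \sqrt{2013} \approx -223.0 + 44.866 i$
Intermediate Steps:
$G = -3$ ($G = -2 + \left(-3 + 2\right) = -2 - 1 = -3$)
$n{\left(I \right)} = -20$ ($n{\left(I \right)} = 3 - 23 = -20$)
$L{\left(C,B \right)} = -2 + B^{2}$ ($L{\left(C,B \right)} = B B - 2 = B^{2} - 2 = -2 + B^{2}$)
$t = i \sqrt{2013}$ ($t = \sqrt{-2013} = i \sqrt{2013} \approx 44.866 i$)
$t - L{\left(n{\left(-3 \right)},15 \right)} = i \sqrt{2013} - \left(-2 + 15^{2}\right) = i \sqrt{2013} - \left(-2 + 225\right) = i \sqrt{2013} - 223 = -223 + i \sqrt{2013}$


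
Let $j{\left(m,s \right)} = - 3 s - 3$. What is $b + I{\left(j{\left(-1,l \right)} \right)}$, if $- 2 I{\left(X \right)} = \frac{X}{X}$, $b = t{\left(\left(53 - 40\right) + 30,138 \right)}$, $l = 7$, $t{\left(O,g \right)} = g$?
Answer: $\frac{275}{2} \approx 137.5$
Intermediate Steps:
$j{\left(m,s \right)} = -3 - 3 s$
$b = 138$
$I{\left(X \right)} = - \frac{1}{2}$ ($I{\left(X \right)} = - \frac{X \frac{1}{X}}{2} = \left(- \frac{1}{2}\right) 1 = - \frac{1}{2}$)
$b + I{\left(j{\left(-1,l \right)} \right)} = 138 - \frac{1}{2} = \frac{275}{2}$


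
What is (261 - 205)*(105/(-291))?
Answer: -1960/97 ≈ -20.206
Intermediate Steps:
(261 - 205)*(105/(-291)) = 56*(105*(-1/291)) = 56*(-35/97) = -1960/97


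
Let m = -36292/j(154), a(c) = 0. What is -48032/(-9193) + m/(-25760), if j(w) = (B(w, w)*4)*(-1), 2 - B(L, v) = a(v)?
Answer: 2391200551/473623360 ≈ 5.0487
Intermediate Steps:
B(L, v) = 2 (B(L, v) = 2 - 1*0 = 2 + 0 = 2)
j(w) = -8 (j(w) = (2*4)*(-1) = 8*(-1) = -8)
m = 9073/2 (m = -36292/(-8) = -36292*(-⅛) = 9073/2 ≈ 4536.5)
-48032/(-9193) + m/(-25760) = -48032/(-9193) + (9073/2)/(-25760) = -48032*(-1/9193) + (9073/2)*(-1/25760) = 48032/9193 - 9073/51520 = 2391200551/473623360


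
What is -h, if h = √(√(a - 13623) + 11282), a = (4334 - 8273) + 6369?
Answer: -√(11282 + I*√11193) ≈ -106.22 - 0.49802*I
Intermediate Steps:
a = 2430 (a = -3939 + 6369 = 2430)
h = √(11282 + I*√11193) (h = √(√(2430 - 13623) + 11282) = √(√(-11193) + 11282) = √(I*√11193 + 11282) = √(11282 + I*√11193) ≈ 106.22 + 0.498*I)
-h = -√(11282 + I*√11193)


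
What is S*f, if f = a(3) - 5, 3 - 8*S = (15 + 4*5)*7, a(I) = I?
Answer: 121/2 ≈ 60.500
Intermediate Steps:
S = -121/4 (S = 3/8 - (15 + 4*5)*7/8 = 3/8 - (15 + 20)*7/8 = 3/8 - 35*7/8 = 3/8 - ⅛*245 = 3/8 - 245/8 = -121/4 ≈ -30.250)
f = -2 (f = 3 - 5 = -2)
S*f = -121/4*(-2) = 121/2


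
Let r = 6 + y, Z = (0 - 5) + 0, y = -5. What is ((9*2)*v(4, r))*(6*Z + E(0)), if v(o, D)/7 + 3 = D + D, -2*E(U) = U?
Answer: 3780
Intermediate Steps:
E(U) = -U/2
Z = -5 (Z = -5 + 0 = -5)
r = 1 (r = 6 - 5 = 1)
v(o, D) = -21 + 14*D (v(o, D) = -21 + 7*(D + D) = -21 + 7*(2*D) = -21 + 14*D)
((9*2)*v(4, r))*(6*Z + E(0)) = ((9*2)*(-21 + 14*1))*(6*(-5) - 1/2*0) = (18*(-21 + 14))*(-30 + 0) = (18*(-7))*(-30) = -126*(-30) = 3780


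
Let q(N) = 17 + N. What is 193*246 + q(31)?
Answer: 47526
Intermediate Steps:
193*246 + q(31) = 193*246 + (17 + 31) = 47478 + 48 = 47526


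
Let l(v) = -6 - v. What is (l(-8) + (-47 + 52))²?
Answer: 49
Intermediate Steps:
(l(-8) + (-47 + 52))² = ((-6 - 1*(-8)) + (-47 + 52))² = ((-6 + 8) + 5)² = (2 + 5)² = 7² = 49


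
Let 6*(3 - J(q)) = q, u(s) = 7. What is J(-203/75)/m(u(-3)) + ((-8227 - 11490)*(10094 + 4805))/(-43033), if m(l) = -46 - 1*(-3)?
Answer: 5684258500801/832688550 ≈ 6826.4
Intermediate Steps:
m(l) = -43 (m(l) = -46 + 3 = -43)
J(q) = 3 - q/6
J(-203/75)/m(u(-3)) + ((-8227 - 11490)*(10094 + 4805))/(-43033) = (3 - (-203)/(6*75))/(-43) + ((-8227 - 11490)*(10094 + 4805))/(-43033) = (3 - (-203)/(6*75))*(-1/43) - 19717*14899*(-1/43033) = (3 - ⅙*(-203/75))*(-1/43) - 293763583*(-1/43033) = (3 + 203/450)*(-1/43) + 293763583/43033 = (1553/450)*(-1/43) + 293763583/43033 = -1553/19350 + 293763583/43033 = 5684258500801/832688550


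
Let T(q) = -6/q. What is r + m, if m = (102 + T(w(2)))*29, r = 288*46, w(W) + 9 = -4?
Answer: 210852/13 ≈ 16219.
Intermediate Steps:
w(W) = -13 (w(W) = -9 - 4 = -13)
r = 13248
m = 38628/13 (m = (102 - 6/(-13))*29 = (102 - 6*(-1/13))*29 = (102 + 6/13)*29 = (1332/13)*29 = 38628/13 ≈ 2971.4)
r + m = 13248 + 38628/13 = 210852/13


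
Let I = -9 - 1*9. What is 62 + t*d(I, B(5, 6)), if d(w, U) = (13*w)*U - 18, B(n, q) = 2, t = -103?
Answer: 50120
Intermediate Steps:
I = -18 (I = -9 - 9 = -18)
d(w, U) = -18 + 13*U*w (d(w, U) = 13*U*w - 18 = -18 + 13*U*w)
62 + t*d(I, B(5, 6)) = 62 - 103*(-18 + 13*2*(-18)) = 62 - 103*(-18 - 468) = 62 - 103*(-486) = 62 + 50058 = 50120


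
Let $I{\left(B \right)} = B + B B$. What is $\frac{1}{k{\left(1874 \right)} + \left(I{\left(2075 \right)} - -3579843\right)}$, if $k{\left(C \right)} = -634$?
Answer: $\frac{1}{7886909} \approx 1.2679 \cdot 10^{-7}$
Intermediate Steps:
$I{\left(B \right)} = B + B^{2}$
$\frac{1}{k{\left(1874 \right)} + \left(I{\left(2075 \right)} - -3579843\right)} = \frac{1}{-634 - \left(-3579843 - 2075 \left(1 + 2075\right)\right)} = \frac{1}{-634 + \left(2075 \cdot 2076 + 3579843\right)} = \frac{1}{-634 + \left(4307700 + 3579843\right)} = \frac{1}{-634 + 7887543} = \frac{1}{7886909}$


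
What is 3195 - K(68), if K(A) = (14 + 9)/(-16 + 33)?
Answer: 54292/17 ≈ 3193.6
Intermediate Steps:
K(A) = 23/17
3195 - K(68) = 3195 - 1*23/17 = 3195 - 23/17 = 54292/17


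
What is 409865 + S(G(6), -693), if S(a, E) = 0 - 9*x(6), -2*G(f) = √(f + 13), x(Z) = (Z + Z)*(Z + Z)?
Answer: 408569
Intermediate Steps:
x(Z) = 4*Z² (x(Z) = (2*Z)*(2*Z) = 4*Z²)
G(f) = -√(13 + f)/2 (G(f) = -√(f + 13)/2 = -√(13 + f)/2)
S(a, E) = -1296 (S(a, E) = 0 - 36*6² = 0 - 36*36 = 0 - 9*144 = 0 - 1296 = -1296)
409865 + S(G(6), -693) = 409865 - 1296 = 408569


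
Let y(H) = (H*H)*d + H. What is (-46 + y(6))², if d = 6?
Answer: 30976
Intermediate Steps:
y(H) = H + 6*H² (y(H) = (H*H)*6 + H = H²*6 + H = 6*H² + H = H + 6*H²)
(-46 + y(6))² = (-46 + 6*(1 + 6*6))² = (-46 + 6*(1 + 36))² = (-46 + 6*37)² = (-46 + 222)² = 176² = 30976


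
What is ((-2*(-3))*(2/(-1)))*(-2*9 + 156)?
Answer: -1656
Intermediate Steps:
((-2*(-3))*(2/(-1)))*(-2*9 + 156) = (6*(2*(-1)))*(-18 + 156) = (6*(-2))*138 = -12*138 = -1656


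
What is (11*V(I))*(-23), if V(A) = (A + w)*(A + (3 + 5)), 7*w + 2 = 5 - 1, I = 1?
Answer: -20493/7 ≈ -2927.6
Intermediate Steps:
w = 2/7 (w = -2/7 + (5 - 1)/7 = -2/7 + (⅐)*4 = -2/7 + 4/7 = 2/7 ≈ 0.28571)
V(A) = (8 + A)*(2/7 + A) (V(A) = (A + 2/7)*(A + (3 + 5)) = (2/7 + A)*(A + 8) = (2/7 + A)*(8 + A) = (8 + A)*(2/7 + A))
(11*V(I))*(-23) = (11*(16/7 + 1² + (58/7)*1))*(-23) = (11*(16/7 + 1 + 58/7))*(-23) = (11*(81/7))*(-23) = (891/7)*(-23) = -20493/7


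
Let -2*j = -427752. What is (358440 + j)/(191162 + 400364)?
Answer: 286158/295763 ≈ 0.96752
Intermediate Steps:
j = 213876 (j = -1/2*(-427752) = 213876)
(358440 + j)/(191162 + 400364) = (358440 + 213876)/(191162 + 400364) = 572316/591526 = 572316*(1/591526) = 286158/295763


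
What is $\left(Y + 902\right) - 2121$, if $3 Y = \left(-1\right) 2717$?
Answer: $- \frac{6374}{3} \approx -2124.7$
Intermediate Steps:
$Y = - \frac{2717}{3}$ ($Y = \frac{\left(-1\right) 2717}{3} = \frac{1}{3} \left(-2717\right) = - \frac{2717}{3} \approx -905.67$)
$\left(Y + 902\right) - 2121 = \left(- \frac{2717}{3} + 902\right) - 2121 = - \frac{11}{3} - 2121 = - \frac{6374}{3}$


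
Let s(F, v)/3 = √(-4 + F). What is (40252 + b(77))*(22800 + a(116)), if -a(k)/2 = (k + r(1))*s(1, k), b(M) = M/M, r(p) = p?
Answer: 917768400 - 28257606*I*√3 ≈ 9.1777e+8 - 4.8944e+7*I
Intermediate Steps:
b(M) = 1
s(F, v) = 3*√(-4 + F)
a(k) = -6*I*√3*(1 + k) (a(k) = -2*(k + 1)*3*√(-4 + 1) = -2*(1 + k)*3*√(-3) = -2*(1 + k)*3*(I*√3) = -2*(1 + k)*3*I*√3 = -6*I*√3*(1 + k))
(40252 + b(77))*(22800 + a(116)) = (40252 + 1)*(22800 + 6*I*√3*(-1 - 1*116)) = 40253*(22800 + 6*I*√3*(-1 - 116)) = 40253*(22800 + 6*I*√3*(-117)) = 40253*(22800 - 702*I*√3) = 917768400 - 28257606*I*√3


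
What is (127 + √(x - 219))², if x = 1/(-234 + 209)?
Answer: 397749/25 + 18796*I/5 ≈ 15910.0 + 3759.2*I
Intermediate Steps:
x = -1/25 (x = 1/(-25) = -1/25 ≈ -0.040000)
(127 + √(x - 219))² = (127 + √(-1/25 - 219))² = (127 + √(-5476/25))² = (127 + 74*I/5)²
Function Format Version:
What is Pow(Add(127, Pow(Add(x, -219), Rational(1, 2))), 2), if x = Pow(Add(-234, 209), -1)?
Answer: Add(Rational(397749, 25), Mul(Rational(18796, 5), I)) ≈ Add(15910., Mul(3759.2, I))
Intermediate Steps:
x = Rational(-1, 25) (x = Pow(-25, -1) = Rational(-1, 25) ≈ -0.040000)
Pow(Add(127, Pow(Add(x, -219), Rational(1, 2))), 2) = Pow(Add(127, Pow(Add(Rational(-1, 25), -219), Rational(1, 2))), 2) = Pow(Add(127, Pow(Rational(-5476, 25), Rational(1, 2))), 2) = Pow(Add(127, Mul(Rational(74, 5), I)), 2)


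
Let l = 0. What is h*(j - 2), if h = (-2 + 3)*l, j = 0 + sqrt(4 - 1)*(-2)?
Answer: 0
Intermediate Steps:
j = -2*sqrt(3) (j = 0 + sqrt(3)*(-2) = 0 - 2*sqrt(3) = -2*sqrt(3) ≈ -3.4641)
h = 0 (h = (-2 + 3)*0 = 1*0 = 0)
h*(j - 2) = 0*(-2*sqrt(3) - 2) = 0*(-2 - 2*sqrt(3)) = 0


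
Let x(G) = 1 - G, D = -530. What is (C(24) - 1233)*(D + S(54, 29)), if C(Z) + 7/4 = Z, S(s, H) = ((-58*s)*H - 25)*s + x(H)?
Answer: 5940690165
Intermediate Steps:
S(s, H) = 1 - H + s*(-25 - 58*H*s) (S(s, H) = ((-58*s)*H - 25)*s + (1 - H) = (-58*H*s - 25)*s + (1 - H) = (-25 - 58*H*s)*s + (1 - H) = s*(-25 - 58*H*s) + (1 - H) = 1 - H + s*(-25 - 58*H*s))
C(Z) = -7/4 + Z
(C(24) - 1233)*(D + S(54, 29)) = ((-7/4 + 24) - 1233)*(-530 + (1 - 1*29 - 25*54 - 58*29*54²)) = (89/4 - 1233)*(-530 + (1 - 29 - 1350 - 58*29*2916)) = -4843*(-530 + (1 - 29 - 1350 - 4904712))/4 = -4843*(-530 - 4906090)/4 = -4843/4*(-4906620) = 5940690165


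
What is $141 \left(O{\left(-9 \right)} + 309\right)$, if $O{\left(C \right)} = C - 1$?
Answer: $42159$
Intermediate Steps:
$O{\left(C \right)} = -1 + C$
$141 \left(O{\left(-9 \right)} + 309\right) = 141 \left(\left(-1 - 9\right) + 309\right) = 141 \left(-10 + 309\right) = 141 \cdot 299 = 42159$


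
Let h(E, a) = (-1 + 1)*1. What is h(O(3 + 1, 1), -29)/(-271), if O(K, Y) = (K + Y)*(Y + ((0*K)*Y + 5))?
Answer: 0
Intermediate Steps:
O(K, Y) = (5 + Y)*(K + Y) (O(K, Y) = (K + Y)*(Y + (0*Y + 5)) = (K + Y)*(Y + (0 + 5)) = (K + Y)*(Y + 5) = (K + Y)*(5 + Y) = (5 + Y)*(K + Y))
h(E, a) = 0 (h(E, a) = 0*1 = 0)
h(O(3 + 1, 1), -29)/(-271) = 0/(-271) = 0*(-1/271) = 0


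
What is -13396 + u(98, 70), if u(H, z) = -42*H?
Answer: -17512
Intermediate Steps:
-13396 + u(98, 70) = -13396 - 42*98 = -13396 - 4116 = -17512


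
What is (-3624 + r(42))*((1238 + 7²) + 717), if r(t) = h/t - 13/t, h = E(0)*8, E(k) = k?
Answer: -50841814/7 ≈ -7.2631e+6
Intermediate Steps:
h = 0 (h = 0*8 = 0)
r(t) = -13/t (r(t) = 0/t - 13/t = 0 - 13/t = -13/t)
(-3624 + r(42))*((1238 + 7²) + 717) = (-3624 - 13/42)*((1238 + 7²) + 717) = (-3624 - 13*1/42)*((1238 + 49) + 717) = (-3624 - 13/42)*(1287 + 717) = -152221/42*2004 = -50841814/7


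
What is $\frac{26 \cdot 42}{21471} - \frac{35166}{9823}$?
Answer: $- \frac{248107490}{70303211} \approx -3.5291$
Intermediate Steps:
$\frac{26 \cdot 42}{21471} - \frac{35166}{9823} = 1092 \cdot \frac{1}{21471} - \frac{35166}{9823} = \frac{364}{7157} - \frac{35166}{9823} = - \frac{248107490}{70303211}$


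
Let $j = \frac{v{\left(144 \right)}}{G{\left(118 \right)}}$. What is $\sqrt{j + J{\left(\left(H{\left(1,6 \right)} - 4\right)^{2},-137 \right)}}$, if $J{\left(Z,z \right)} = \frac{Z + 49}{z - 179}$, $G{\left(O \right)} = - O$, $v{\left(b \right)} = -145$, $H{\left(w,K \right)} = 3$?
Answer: $\frac{\sqrt{23258390}}{4661} \approx 1.0347$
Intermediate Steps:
$J{\left(Z,z \right)} = \frac{49 + Z}{-179 + z}$
$j = \frac{145}{118}$ ($j = - \frac{145}{\left(-1\right) 118} = - \frac{145}{-118} = \left(-145\right) \left(- \frac{1}{118}\right) = \frac{145}{118} \approx 1.2288$)
$\sqrt{j + J{\left(\left(H{\left(1,6 \right)} - 4\right)^{2},-137 \right)}} = \sqrt{\frac{145}{118} + \frac{49 + \left(3 - 4\right)^{2}}{-179 - 137}} = \sqrt{\frac{145}{118} + \frac{49 + \left(-1\right)^{2}}{-316}} = \sqrt{\frac{145}{118} - \frac{49 + 1}{316}} = \sqrt{\frac{145}{118} - \frac{25}{158}} = \sqrt{\frac{4990}{4661}} = \frac{\sqrt{23258390}}{4661}$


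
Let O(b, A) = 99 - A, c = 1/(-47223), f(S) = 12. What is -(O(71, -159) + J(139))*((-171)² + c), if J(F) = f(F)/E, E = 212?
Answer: -6295284855778/834273 ≈ -7.5458e+6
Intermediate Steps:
c = -1/47223 ≈ -2.1176e-5
J(F) = 3/53 (J(F) = 12/212 = 12*(1/212) = 3/53)
-(O(71, -159) + J(139))*((-171)² + c) = -((99 - 1*(-159)) + 3/53)*((-171)² - 1/47223) = -((99 + 159) + 3/53)*(29241 - 1/47223) = -(258 + 3/53)*1380847742/47223 = -13677*1380847742/(53*47223) = -1*6295284855778/834273 = -6295284855778/834273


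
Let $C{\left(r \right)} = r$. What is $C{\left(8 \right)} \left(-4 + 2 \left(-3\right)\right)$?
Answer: $-80$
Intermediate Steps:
$C{\left(8 \right)} \left(-4 + 2 \left(-3\right)\right) = 8 \left(-4 + 2 \left(-3\right)\right) = 8 \left(-4 - 6\right) = 8 \left(-10\right) = -80$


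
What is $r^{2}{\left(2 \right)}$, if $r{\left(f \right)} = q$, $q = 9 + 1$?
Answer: $100$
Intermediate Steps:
$q = 10$
$r{\left(f \right)} = 10$
$r^{2}{\left(2 \right)} = 10^{2} = 100$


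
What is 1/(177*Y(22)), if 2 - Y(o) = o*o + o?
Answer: -1/89208 ≈ -1.1210e-5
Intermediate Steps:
Y(o) = 2 - o - o² (Y(o) = 2 - (o*o + o) = 2 - (o² + o) = 2 - (o + o²) = 2 + (-o - o²) = 2 - o - o²)
1/(177*Y(22)) = 1/(177*(2 - 1*22 - 1*22²)) = 1/(177*(2 - 22 - 1*484)) = 1/(177*(2 - 22 - 484)) = 1/(177*(-504)) = 1/(-89208) = -1/89208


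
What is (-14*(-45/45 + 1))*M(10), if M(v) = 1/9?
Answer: 0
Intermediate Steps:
M(v) = ⅑
(-14*(-45/45 + 1))*M(10) = -14*(-45/45 + 1)*(⅑) = -14*(-45*1/45 + 1)*(⅑) = -14*(-1 + 1)*(⅑) = -14*0*(⅑) = 0*(⅑) = 0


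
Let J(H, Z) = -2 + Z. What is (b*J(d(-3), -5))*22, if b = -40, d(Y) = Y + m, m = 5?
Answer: 6160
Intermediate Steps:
d(Y) = 5 + Y (d(Y) = Y + 5 = 5 + Y)
(b*J(d(-3), -5))*22 = -40*(-2 - 5)*22 = -40*(-7)*22 = 280*22 = 6160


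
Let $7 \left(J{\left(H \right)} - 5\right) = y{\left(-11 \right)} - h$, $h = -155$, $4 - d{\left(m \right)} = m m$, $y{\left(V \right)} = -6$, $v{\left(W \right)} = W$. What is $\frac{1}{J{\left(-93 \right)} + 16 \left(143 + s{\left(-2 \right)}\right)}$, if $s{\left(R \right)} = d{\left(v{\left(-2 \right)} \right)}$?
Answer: $\frac{7}{16200} \approx 0.0004321$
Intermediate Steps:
$d{\left(m \right)} = 4 - m^{2}$ ($d{\left(m \right)} = 4 - m m = 4 - m^{2}$)
$s{\left(R \right)} = 0$ ($s{\left(R \right)} = 4 - \left(-2\right)^{2} = 4 - 4 = 0$)
$J{\left(H \right)} = \frac{184}{7}$ ($J{\left(H \right)} = 5 + \frac{-6 - -155}{7} = 5 + \frac{-6 + 155}{7} = 5 + \frac{1}{7} \cdot 149 = 5 + \frac{149}{7} = \frac{184}{7}$)
$\frac{1}{J{\left(-93 \right)} + 16 \left(143 + s{\left(-2 \right)}\right)} = \frac{1}{\frac{184}{7} + 16 \left(143 + 0\right)} = \frac{1}{\frac{184}{7} + 16 \cdot 143} = \frac{1}{\frac{184}{7} + 2288} = \frac{1}{\frac{16200}{7}} = \frac{7}{16200}$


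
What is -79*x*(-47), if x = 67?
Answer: 248771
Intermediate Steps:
-79*x*(-47) = -79*67*(-47) = -5293*(-47) = 248771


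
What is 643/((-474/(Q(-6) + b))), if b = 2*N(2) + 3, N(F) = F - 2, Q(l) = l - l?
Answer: -643/158 ≈ -4.0696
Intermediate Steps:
Q(l) = 0
N(F) = -2 + F
b = 3 (b = 2*(-2 + 2) + 3 = 2*0 + 3 = 0 + 3 = 3)
643/((-474/(Q(-6) + b))) = 643/((-474/(0 + 3))) = 643/((-474/3)) = 643/((-474*⅓)) = 643/(-158) = 643*(-1/158) = -643/158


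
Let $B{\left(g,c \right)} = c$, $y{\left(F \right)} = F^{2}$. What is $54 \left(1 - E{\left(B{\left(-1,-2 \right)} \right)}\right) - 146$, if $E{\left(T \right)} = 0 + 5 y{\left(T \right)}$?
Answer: $-1172$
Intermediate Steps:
$E{\left(T \right)} = 5 T^{2}$ ($E{\left(T \right)} = 0 + 5 T^{2} = 5 T^{2}$)
$54 \left(1 - E{\left(B{\left(-1,-2 \right)} \right)}\right) - 146 = 54 \left(1 - 5 \left(-2\right)^{2}\right) - 146 = 54 \left(1 - 5 \cdot 4\right) - 146 = 54 \left(1 - 20\right) - 146 = 54 \left(-19\right) - 146 = -1026 - 146 = -1172$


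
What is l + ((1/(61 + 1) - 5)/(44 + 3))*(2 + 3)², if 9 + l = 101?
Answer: 260363/2914 ≈ 89.349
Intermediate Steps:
l = 92 (l = -9 + 101 = 92)
l + ((1/(61 + 1) - 5)/(44 + 3))*(2 + 3)² = 92 + ((1/(61 + 1) - 5)/(44 + 3))*(2 + 3)² = 92 + ((1/62 - 5)/47)*5² = 92 + ((1/62 - 5)*(1/47))*25 = 92 - 309/62*1/47*25 = 92 - 309/2914*25 = 92 - 7725/2914 = 260363/2914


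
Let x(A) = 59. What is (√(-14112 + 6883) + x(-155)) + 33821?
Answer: 33880 + I*√7229 ≈ 33880.0 + 85.024*I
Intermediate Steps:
(√(-14112 + 6883) + x(-155)) + 33821 = (√(-14112 + 6883) + 59) + 33821 = (√(-7229) + 59) + 33821 = (I*√7229 + 59) + 33821 = (59 + I*√7229) + 33821 = 33880 + I*√7229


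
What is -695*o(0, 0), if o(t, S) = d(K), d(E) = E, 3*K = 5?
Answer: -3475/3 ≈ -1158.3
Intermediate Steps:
K = 5/3 (K = (1/3)*5 = 5/3 ≈ 1.6667)
o(t, S) = 5/3
-695*o(0, 0) = -695*5/3 = -3475/3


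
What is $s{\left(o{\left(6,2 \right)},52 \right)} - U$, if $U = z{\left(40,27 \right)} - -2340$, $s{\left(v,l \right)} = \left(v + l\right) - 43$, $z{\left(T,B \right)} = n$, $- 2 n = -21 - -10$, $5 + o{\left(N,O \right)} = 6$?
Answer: $- \frac{4671}{2} \approx -2335.5$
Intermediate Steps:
$o{\left(N,O \right)} = 1$ ($o{\left(N,O \right)} = -5 + 6 = 1$)
$n = \frac{11}{2}$ ($n = - \frac{-21 - -10}{2} = - \frac{-21 + 10}{2} = \left(- \frac{1}{2}\right) \left(-11\right) = \frac{11}{2} \approx 5.5$)
$z{\left(T,B \right)} = \frac{11}{2}$
$s{\left(v,l \right)} = -43 + l + v$ ($s{\left(v,l \right)} = \left(l + v\right) - 43 = -43 + l + v$)
$U = \frac{4691}{2}$ ($U = \frac{11}{2} - -2340 = \frac{11}{2} + 2340 = \frac{4691}{2} \approx 2345.5$)
$s{\left(o{\left(6,2 \right)},52 \right)} - U = \left(-43 + 52 + 1\right) - \frac{4691}{2} = 10 - \frac{4691}{2} = - \frac{4671}{2}$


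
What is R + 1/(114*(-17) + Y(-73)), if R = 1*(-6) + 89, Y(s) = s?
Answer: 166912/2011 ≈ 83.000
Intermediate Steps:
R = 83 (R = -6 + 89 = 83)
R + 1/(114*(-17) + Y(-73)) = 83 + 1/(114*(-17) - 73) = 83 + 1/(-1938 - 73) = 83 + 1/(-2011) = 83 - 1/2011 = 166912/2011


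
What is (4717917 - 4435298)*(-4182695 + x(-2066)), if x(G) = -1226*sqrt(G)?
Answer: -1182109078205 - 346490894*I*sqrt(2066) ≈ -1.1821e+12 - 1.5749e+10*I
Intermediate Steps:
(4717917 - 4435298)*(-4182695 + x(-2066)) = (4717917 - 4435298)*(-4182695 - 1226*I*sqrt(2066)) = 282619*(-4182695 - 1226*I*sqrt(2066)) = -1182109078205 - 346490894*I*sqrt(2066)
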